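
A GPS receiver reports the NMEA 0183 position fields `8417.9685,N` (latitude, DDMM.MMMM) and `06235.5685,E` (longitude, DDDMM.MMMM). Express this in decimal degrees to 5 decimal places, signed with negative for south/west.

84.29948, 62.59281

Lat: degrees = first 2 digits = 84, minutes = 17.9685; 84 + 17.9685/60 = 84.299475
N ⇒ keep positive
λ: degrees = first 3 digits = 62, minutes = 35.5685; 62 + 35.5685/60 = 62.592808
E ⇒ keep positive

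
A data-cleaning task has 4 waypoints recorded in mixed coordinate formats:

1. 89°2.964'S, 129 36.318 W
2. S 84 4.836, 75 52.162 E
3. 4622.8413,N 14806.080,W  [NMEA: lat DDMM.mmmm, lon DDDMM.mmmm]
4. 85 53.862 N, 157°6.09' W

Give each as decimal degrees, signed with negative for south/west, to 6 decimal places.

1. -89.049400, -129.605300
2. -84.080600, 75.869367
3. 46.380688, -148.101333
4. 85.897700, -157.101500

Point 1:
  Lat: 89 + 2.964/60 = 89.0494000
  S → negative
  Longitude: 129 + 36.318/60 = 129.6053000
  W ⇒ negate
Point 2:
  Lat: 4.836′ = 0.080600°; total 84.0806000
  S ⇒ negate
  Longitude: 52.162′ = 0.869367°; total 75.8693667
  E → positive
Point 3:
  Lat: split at 2 digits → 46° and 22.8413′; 46 + 22.8413/60 = 46.3806883
  N → positive
  Longitude: split at 3 digits → 148° and 6.08′; 148 + 6.08/60 = 148.1013333
  W → negative
Point 4:
  φ: 85 + 53.862/60 = 85.8977000
  N ⇒ keep positive
  Longitude: 6.09′ = 0.101500°; total 157.1015000
  W ⇒ negate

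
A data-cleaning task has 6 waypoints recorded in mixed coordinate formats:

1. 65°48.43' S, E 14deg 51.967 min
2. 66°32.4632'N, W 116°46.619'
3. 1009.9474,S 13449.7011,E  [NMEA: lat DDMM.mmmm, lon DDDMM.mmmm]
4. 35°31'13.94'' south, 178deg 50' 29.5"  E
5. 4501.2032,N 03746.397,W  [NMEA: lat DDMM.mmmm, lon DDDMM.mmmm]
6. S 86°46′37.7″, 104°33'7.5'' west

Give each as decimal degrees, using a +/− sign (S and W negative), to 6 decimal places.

1. -65.807167, 14.866117
2. 66.541053, -116.776983
3. -10.165790, 134.828352
4. -35.520539, 178.841528
5. 45.020053, -37.773283
6. -86.777139, -104.552083

Point 1:
  φ: 65 + 48.43/60 = 65.8071667
  S ⇒ negate
  Longitude: 14 + 51.967/60 = 14.8661167
  E → positive
Point 2:
  φ: 32.4632′ = 0.541053°; total 66.5410533
  N ⇒ keep positive
  λ: 116 + 46.619/60 = 116.7769833
  hemisphere W, so the sign is −
Point 3:
  Lat: degrees = first 2 digits = 10, minutes = 9.9474; 10 + 9.9474/60 = 10.1657900
  S → negative
  λ: degrees = first 3 digits = 134, minutes = 49.7011; 134 + 49.7011/60 = 134.8283517
  E → positive
Point 4:
  Latitude: 31′ + 13.94″ = 31.23233′; 35 + 31.23233/60 = 35.5205389
  S → negative
  λ: 178 + 50/60 + 29.5/3600 = 178.8415278
  E → positive
Point 5:
  Lat: split at 2 digits → 45° and 1.2032′; 45 + 1.2032/60 = 45.0200533
  N ⇒ keep positive
  λ: split at 3 digits → 037° and 46.397′; 37 + 46.397/60 = 37.7732833
  W → negative
Point 6:
  Lat: 86° + 46/60 + 37.7/3600 = 86 + 0.766667 + 0.010472 = 86.7771389
  hemisphere S, so the sign is −
  Longitude: 33′ + 7.5″ = 33.12500′; 104 + 33.12500/60 = 104.5520833
  W → negative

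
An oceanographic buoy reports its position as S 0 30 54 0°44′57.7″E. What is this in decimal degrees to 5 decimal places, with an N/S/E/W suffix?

Latitude: 0 + 30/60 + 54/3600 = 0.515000
Lon: 0° + 44/60 + 57.7/3600 = 0 + 0.733333 + 0.016028 = 0.749361

0.51500° S, 0.74936° E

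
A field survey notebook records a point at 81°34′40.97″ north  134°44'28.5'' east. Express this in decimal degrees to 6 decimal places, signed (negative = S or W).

φ: 81 + 34/60 + 40.97/3600 = 81.5780472
N ⇒ keep positive
Lon: 134 + 44/60 + 28.5/3600 = 134.7412500
E → positive

81.578047, 134.741250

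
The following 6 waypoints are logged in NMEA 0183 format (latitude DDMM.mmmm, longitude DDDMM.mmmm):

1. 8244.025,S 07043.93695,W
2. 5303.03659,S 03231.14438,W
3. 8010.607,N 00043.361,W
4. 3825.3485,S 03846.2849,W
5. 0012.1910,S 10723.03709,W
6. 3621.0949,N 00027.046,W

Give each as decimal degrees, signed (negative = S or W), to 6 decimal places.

1. -82.733750, -70.732283
2. -53.050610, -32.519073
3. 80.176783, -0.722683
4. -38.422475, -38.771415
5. -0.203183, -107.383952
6. 36.351582, -0.450767

Point 1:
  φ: degrees = first 2 digits = 82, minutes = 44.025; 82 + 44.025/60 = 82.7337500
  S → negative
  Longitude: split at 3 digits → 070° and 43.93695′; 70 + 43.93695/60 = 70.7322825
  W → negative
Point 2:
  φ: split at 2 digits → 53° and 3.03659′; 53 + 3.03659/60 = 53.0506098
  S → negative
  Lon: degrees = first 3 digits = 32, minutes = 31.14438; 32 + 31.14438/60 = 32.5190730
  hemisphere W, so the sign is −
Point 3:
  Lat: degrees = first 2 digits = 80, minutes = 10.607; 80 + 10.607/60 = 80.1767833
  N → positive
  λ: split at 3 digits → 000° and 43.361′; 0 + 43.361/60 = 0.7226833
  W ⇒ negate
Point 4:
  Lat: split at 2 digits → 38° and 25.3485′; 38 + 25.3485/60 = 38.4224750
  S ⇒ negate
  λ: split at 3 digits → 038° and 46.2849′; 38 + 46.2849/60 = 38.7714150
  W → negative
Point 5:
  Latitude: degrees = first 2 digits = 0, minutes = 12.191; 0 + 12.191/60 = 0.2031833
  S → negative
  λ: split at 3 digits → 107° and 23.03709′; 107 + 23.03709/60 = 107.3839515
  W ⇒ negate
Point 6:
  Latitude: degrees = first 2 digits = 36, minutes = 21.0949; 36 + 21.0949/60 = 36.3515817
  N ⇒ keep positive
  Longitude: degrees = first 3 digits = 0, minutes = 27.046; 0 + 27.046/60 = 0.4507667
  W → negative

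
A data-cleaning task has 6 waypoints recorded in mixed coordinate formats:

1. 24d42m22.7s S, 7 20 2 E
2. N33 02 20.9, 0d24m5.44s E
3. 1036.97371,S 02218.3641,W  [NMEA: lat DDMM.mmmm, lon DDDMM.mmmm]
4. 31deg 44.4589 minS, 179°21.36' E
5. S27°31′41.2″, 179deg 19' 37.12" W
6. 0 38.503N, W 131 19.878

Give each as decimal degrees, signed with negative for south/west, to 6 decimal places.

1. -24.706306, 7.333889
2. 33.039139, 0.401511
3. -10.616229, -22.306068
4. -31.740982, 179.356000
5. -27.528111, -179.326978
6. 0.641717, -131.331300

Point 1:
  Latitude: 42′ + 22.7″ = 42.37833′; 24 + 42.37833/60 = 24.7063056
  S → negative
  Longitude: 7° + 20/60 + 2/3600 = 7 + 0.333333 + 0.000556 = 7.3338889
  E → positive
Point 2:
  φ: 2′ + 20.9″ = 2.34833′; 33 + 2.34833/60 = 33.0391389
  N → positive
  Lon: 24′ + 5.44″ = 24.09067′; 0 + 24.09067/60 = 0.4015111
  E → positive
Point 3:
  Latitude: degrees = first 2 digits = 10, minutes = 36.97371; 10 + 36.97371/60 = 10.6162285
  S → negative
  Lon: split at 3 digits → 022° and 18.3641′; 22 + 18.3641/60 = 22.3060683
  W ⇒ negate
Point 4:
  φ: 44.4589′ = 0.740982°; total 31.7409817
  hemisphere S, so the sign is −
  Longitude: 21.36′ = 0.356000°; total 179.3560000
  E → positive
Point 5:
  Lat: 27° + 31/60 + 41.2/3600 = 27 + 0.516667 + 0.011444 = 27.5281111
  S ⇒ negate
  Lon: 179° + 19/60 + 37.12/3600 = 179 + 0.316667 + 0.010311 = 179.3269778
  hemisphere W, so the sign is −
Point 6:
  Latitude: 38.503′ = 0.641717°; total 0.6417167
  N → positive
  Longitude: 19.878′ = 0.331300°; total 131.3313000
  W → negative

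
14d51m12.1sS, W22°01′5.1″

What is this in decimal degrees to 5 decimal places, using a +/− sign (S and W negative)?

Lat: 14 + 51/60 + 12.1/3600 = 14.853361
S → negative
Longitude: 1′ + 5.1″ = 1.08500′; 22 + 1.08500/60 = 22.018083
W ⇒ negate

-14.85336, -22.01808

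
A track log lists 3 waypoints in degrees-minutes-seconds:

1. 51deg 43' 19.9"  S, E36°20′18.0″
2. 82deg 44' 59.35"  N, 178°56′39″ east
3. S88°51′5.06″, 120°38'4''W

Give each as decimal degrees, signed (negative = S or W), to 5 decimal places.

1. -51.72219, 36.33833
2. 82.74982, 178.94417
3. -88.85141, -120.63444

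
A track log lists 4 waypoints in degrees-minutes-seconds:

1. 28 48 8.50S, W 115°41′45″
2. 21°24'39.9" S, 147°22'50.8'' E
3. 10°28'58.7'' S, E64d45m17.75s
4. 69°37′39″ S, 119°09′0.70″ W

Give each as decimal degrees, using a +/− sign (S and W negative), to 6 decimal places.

1. -28.802361, -115.695833
2. -21.411083, 147.380778
3. -10.482972, 64.754931
4. -69.627500, -119.150194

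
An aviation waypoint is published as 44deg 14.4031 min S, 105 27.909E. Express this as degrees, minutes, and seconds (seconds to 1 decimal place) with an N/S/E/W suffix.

44°14′24.2″ S, 105°27′54.5″ E

Latitude: 14.40310′ → 14′ and 0.40310 × 60 = 24.186″
λ: 27.90900′ → 27′ and 0.90900 × 60 = 54.540″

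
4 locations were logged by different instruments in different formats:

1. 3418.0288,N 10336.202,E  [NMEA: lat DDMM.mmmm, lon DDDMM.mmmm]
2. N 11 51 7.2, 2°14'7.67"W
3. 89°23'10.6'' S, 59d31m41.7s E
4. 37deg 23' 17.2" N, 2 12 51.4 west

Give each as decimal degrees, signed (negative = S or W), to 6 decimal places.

1. 34.300480, 103.603367
2. 11.852000, -2.235464
3. -89.386278, 59.528250
4. 37.388111, -2.214278

Point 1:
  Lat: split at 2 digits → 34° and 18.0288′; 34 + 18.0288/60 = 34.3004800
  N → positive
  Lon: split at 3 digits → 103° and 36.202′; 103 + 36.202/60 = 103.6033667
  E → positive
Point 2:
  Latitude: 11° + 51/60 + 7.2/3600 = 11 + 0.850000 + 0.002000 = 11.8520000
  N → positive
  Longitude: 14′ + 7.67″ = 14.12783′; 2 + 14.12783/60 = 2.2354639
  W → negative
Point 3:
  Lat: 89° + 23/60 + 10.6/3600 = 89 + 0.383333 + 0.002944 = 89.3862778
  S → negative
  λ: 59 + 31/60 + 41.7/3600 = 59.5282500
  E ⇒ keep positive
Point 4:
  Latitude: 23′ + 17.2″ = 23.28667′; 37 + 23.28667/60 = 37.3881111
  N → positive
  Lon: 12′ + 51.4″ = 12.85667′; 2 + 12.85667/60 = 2.2142778
  W → negative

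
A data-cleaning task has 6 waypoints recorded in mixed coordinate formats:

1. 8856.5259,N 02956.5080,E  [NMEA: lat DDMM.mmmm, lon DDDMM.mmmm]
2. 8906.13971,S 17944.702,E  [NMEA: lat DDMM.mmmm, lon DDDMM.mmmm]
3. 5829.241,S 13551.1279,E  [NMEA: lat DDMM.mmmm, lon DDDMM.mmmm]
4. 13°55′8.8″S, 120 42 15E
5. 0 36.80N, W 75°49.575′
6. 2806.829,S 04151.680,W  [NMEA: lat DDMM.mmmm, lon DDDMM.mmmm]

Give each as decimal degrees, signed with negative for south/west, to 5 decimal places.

Point 1:
  Lat: split at 2 digits → 88° and 56.5259′; 88 + 56.5259/60 = 88.942098
  N → positive
  Longitude: split at 3 digits → 029° and 56.508′; 29 + 56.508/60 = 29.941800
  E ⇒ keep positive
Point 2:
  Lat: split at 2 digits → 89° and 6.13971′; 89 + 6.13971/60 = 89.102329
  S ⇒ negate
  Lon: split at 3 digits → 179° and 44.702′; 179 + 44.702/60 = 179.745033
  E ⇒ keep positive
Point 3:
  Lat: degrees = first 2 digits = 58, minutes = 29.241; 58 + 29.241/60 = 58.487350
  hemisphere S, so the sign is −
  Lon: split at 3 digits → 135° and 51.1279′; 135 + 51.1279/60 = 135.852132
  E ⇒ keep positive
Point 4:
  Lat: 13 + 55/60 + 8.8/3600 = 13.919111
  S ⇒ negate
  Longitude: 120 + 42/60 + 15/3600 = 120.704167
  E → positive
Point 5:
  Lat: 36.8′ = 0.613333°; total 0.613333
  N ⇒ keep positive
  Longitude: 49.575′ = 0.826250°; total 75.826250
  W → negative
Point 6:
  φ: split at 2 digits → 28° and 6.829′; 28 + 6.829/60 = 28.113817
  hemisphere S, so the sign is −
  Longitude: degrees = first 3 digits = 41, minutes = 51.68; 41 + 51.68/60 = 41.861333
  W ⇒ negate

1. 88.94210, 29.94180
2. -89.10233, 179.74503
3. -58.48735, 135.85213
4. -13.91911, 120.70417
5. 0.61333, -75.82625
6. -28.11382, -41.86133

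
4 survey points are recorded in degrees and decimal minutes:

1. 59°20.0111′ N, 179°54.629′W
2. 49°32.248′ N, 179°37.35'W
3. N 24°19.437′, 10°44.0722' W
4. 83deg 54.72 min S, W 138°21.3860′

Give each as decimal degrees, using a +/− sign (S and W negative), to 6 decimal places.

Point 1:
  Lat: 59 + 20.0111/60 = 59.3335183
  N → positive
  Lon: 179 + 54.629/60 = 179.9104833
  hemisphere W, so the sign is −
Point 2:
  Latitude: 49 + 32.248/60 = 49.5374667
  N → positive
  Lon: 37.35′ = 0.622500°; total 179.6225000
  W ⇒ negate
Point 3:
  Lat: 24 + 19.437/60 = 24.3239500
  N → positive
  Longitude: 44.0722′ = 0.734537°; total 10.7345367
  W → negative
Point 4:
  Lat: 54.72′ = 0.912000°; total 83.9120000
  S → negative
  λ: 21.386′ = 0.356433°; total 138.3564333
  hemisphere W, so the sign is −

1. 59.333518, -179.910483
2. 49.537467, -179.622500
3. 24.323950, -10.734537
4. -83.912000, -138.356433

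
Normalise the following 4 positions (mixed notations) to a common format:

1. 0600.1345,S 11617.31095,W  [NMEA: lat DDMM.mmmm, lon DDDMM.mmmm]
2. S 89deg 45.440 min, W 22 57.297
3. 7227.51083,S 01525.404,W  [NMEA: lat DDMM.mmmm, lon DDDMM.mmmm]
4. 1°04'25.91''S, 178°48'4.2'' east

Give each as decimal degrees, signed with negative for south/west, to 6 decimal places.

Point 1:
  Latitude: split at 2 digits → 06° and 0.1345′; 6 + 0.1345/60 = 6.0022417
  hemisphere S, so the sign is −
  Longitude: degrees = first 3 digits = 116, minutes = 17.31095; 116 + 17.31095/60 = 116.2885158
  hemisphere W, so the sign is −
Point 2:
  Latitude: 45.44′ = 0.757333°; total 89.7573333
  S ⇒ negate
  Longitude: 22 + 57.297/60 = 22.9549500
  hemisphere W, so the sign is −
Point 3:
  Latitude: degrees = first 2 digits = 72, minutes = 27.51083; 72 + 27.51083/60 = 72.4585138
  S → negative
  Longitude: split at 3 digits → 015° and 25.404′; 15 + 25.404/60 = 15.4234000
  W ⇒ negate
Point 4:
  φ: 4′ + 25.91″ = 4.43183′; 1 + 4.43183/60 = 1.0738639
  S ⇒ negate
  Lon: 48′ + 4.2″ = 48.07000′; 178 + 48.07000/60 = 178.8011667
  E → positive

1. -6.002242, -116.288516
2. -89.757333, -22.954950
3. -72.458514, -15.423400
4. -1.073864, 178.801167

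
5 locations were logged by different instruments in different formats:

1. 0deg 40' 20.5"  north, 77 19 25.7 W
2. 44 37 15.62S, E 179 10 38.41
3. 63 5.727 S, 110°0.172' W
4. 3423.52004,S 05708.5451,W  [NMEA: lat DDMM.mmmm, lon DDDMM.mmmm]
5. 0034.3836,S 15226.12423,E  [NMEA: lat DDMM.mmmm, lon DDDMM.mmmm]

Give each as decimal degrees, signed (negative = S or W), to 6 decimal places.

1. 0.672361, -77.323806
2. -44.621006, 179.177336
3. -63.095450, -110.002867
4. -34.392001, -57.142418
5. -0.573060, 152.435404

Point 1:
  Latitude: 0 + 40/60 + 20.5/3600 = 0.6723611
  N → positive
  λ: 19′ + 25.7″ = 19.42833′; 77 + 19.42833/60 = 77.3238056
  W → negative
Point 2:
  φ: 44° + 37/60 + 15.62/3600 = 44 + 0.616667 + 0.004339 = 44.6210056
  S → negative
  Longitude: 179° + 10/60 + 38.41/3600 = 179 + 0.166667 + 0.010669 = 179.1773361
  E → positive
Point 3:
  φ: 63 + 5.727/60 = 63.0954500
  hemisphere S, so the sign is −
  Longitude: 110 + 0.172/60 = 110.0028667
  hemisphere W, so the sign is −
Point 4:
  Lat: degrees = first 2 digits = 34, minutes = 23.52004; 34 + 23.52004/60 = 34.3920007
  S ⇒ negate
  Longitude: split at 3 digits → 057° and 8.5451′; 57 + 8.5451/60 = 57.1424183
  W → negative
Point 5:
  Latitude: split at 2 digits → 00° and 34.3836′; 0 + 34.3836/60 = 0.5730600
  S ⇒ negate
  Longitude: split at 3 digits → 152° and 26.12423′; 152 + 26.12423/60 = 152.4354038
  E ⇒ keep positive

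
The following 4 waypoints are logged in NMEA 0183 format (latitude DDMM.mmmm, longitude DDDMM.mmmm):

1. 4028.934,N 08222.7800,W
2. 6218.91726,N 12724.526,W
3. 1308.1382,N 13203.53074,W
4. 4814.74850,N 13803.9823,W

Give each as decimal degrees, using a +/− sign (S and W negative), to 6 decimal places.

1. 40.482233, -82.379667
2. 62.315288, -127.408767
3. 13.135637, -132.058846
4. 48.245808, -138.066372

Point 1:
  Lat: degrees = first 2 digits = 40, minutes = 28.934; 40 + 28.934/60 = 40.4822333
  N → positive
  λ: split at 3 digits → 082° and 22.78′; 82 + 22.78/60 = 82.3796667
  W ⇒ negate
Point 2:
  Lat: split at 2 digits → 62° and 18.91726′; 62 + 18.91726/60 = 62.3152877
  N ⇒ keep positive
  Lon: degrees = first 3 digits = 127, minutes = 24.526; 127 + 24.526/60 = 127.4087667
  W → negative
Point 3:
  Lat: degrees = first 2 digits = 13, minutes = 8.1382; 13 + 8.1382/60 = 13.1356367
  N ⇒ keep positive
  Longitude: split at 3 digits → 132° and 3.53074′; 132 + 3.53074/60 = 132.0588457
  W ⇒ negate
Point 4:
  Latitude: split at 2 digits → 48° and 14.7485′; 48 + 14.7485/60 = 48.2458083
  N ⇒ keep positive
  Longitude: degrees = first 3 digits = 138, minutes = 3.9823; 138 + 3.9823/60 = 138.0663717
  W → negative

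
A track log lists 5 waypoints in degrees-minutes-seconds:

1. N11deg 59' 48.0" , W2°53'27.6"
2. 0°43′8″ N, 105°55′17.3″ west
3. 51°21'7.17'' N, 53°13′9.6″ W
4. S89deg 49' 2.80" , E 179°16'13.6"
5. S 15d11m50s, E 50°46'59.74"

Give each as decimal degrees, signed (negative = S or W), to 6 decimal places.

Point 1:
  φ: 11 + 59/60 + 48/3600 = 11.9966667
  N → positive
  Longitude: 2° + 53/60 + 27.6/3600 = 2 + 0.883333 + 0.007667 = 2.8910000
  hemisphere W, so the sign is −
Point 2:
  φ: 0 + 43/60 + 8/3600 = 0.7188889
  N → positive
  λ: 55′ + 17.3″ = 55.28833′; 105 + 55.28833/60 = 105.9214722
  W ⇒ negate
Point 3:
  Lat: 51 + 21/60 + 7.17/3600 = 51.3519917
  N ⇒ keep positive
  Longitude: 53° + 13/60 + 9.6/3600 = 53 + 0.216667 + 0.002667 = 53.2193333
  W ⇒ negate
Point 4:
  Lat: 89 + 49/60 + 2.8/3600 = 89.8174444
  S ⇒ negate
  Longitude: 16′ + 13.6″ = 16.22667′; 179 + 16.22667/60 = 179.2704444
  E → positive
Point 5:
  φ: 11′ + 50″ = 11.83333′; 15 + 11.83333/60 = 15.1972222
  hemisphere S, so the sign is −
  λ: 50 + 46/60 + 59.74/3600 = 50.7832611
  E → positive

1. 11.996667, -2.891000
2. 0.718889, -105.921472
3. 51.351992, -53.219333
4. -89.817444, 179.270444
5. -15.197222, 50.783261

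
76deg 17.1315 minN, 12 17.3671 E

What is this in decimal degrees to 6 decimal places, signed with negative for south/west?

76.285525, 12.289452

Latitude: 76 + 17.1315/60 = 76.2855250
N ⇒ keep positive
λ: 12 + 17.3671/60 = 12.2894517
E ⇒ keep positive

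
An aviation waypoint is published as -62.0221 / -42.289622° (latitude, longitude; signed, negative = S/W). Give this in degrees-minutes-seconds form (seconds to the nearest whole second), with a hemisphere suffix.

62°01′20″ S, 42°17′23″ W

Latitude is negative → S; |value| = 62.022100
Lat: 0.022100 × 60 = 1.32600′ → 1′, remainder × 60 = 19.56″
Longitude is negative → W; |value| = 42.289622
Lon: 0.289622 × 60 = 17.37732′ → 17′, remainder × 60 = 22.64″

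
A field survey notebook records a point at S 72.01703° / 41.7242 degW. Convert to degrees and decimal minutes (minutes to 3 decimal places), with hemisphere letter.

72° 1.022′ S, 41° 43.452′ W

φ: minutes = (72.017030 − 72) × 60 = 1.02180
Lon: fractional part 0.724200 → 43.45200 minutes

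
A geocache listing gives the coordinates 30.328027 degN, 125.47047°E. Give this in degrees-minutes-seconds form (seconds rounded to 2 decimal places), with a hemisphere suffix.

Lat: whole degrees 30; 19.68162′ → 19′ and 40.8972″
λ: 0.470470 × 60 = 28.22820′ → 28′, remainder × 60 = 13.6920″

30°19′40.90″ N, 125°28′13.69″ E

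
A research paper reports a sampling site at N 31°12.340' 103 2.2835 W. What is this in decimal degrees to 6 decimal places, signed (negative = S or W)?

Lat: 31 + 12.34/60 = 31.2056667
N → positive
λ: 103 + 2.2835/60 = 103.0380583
W → negative

31.205667, -103.038058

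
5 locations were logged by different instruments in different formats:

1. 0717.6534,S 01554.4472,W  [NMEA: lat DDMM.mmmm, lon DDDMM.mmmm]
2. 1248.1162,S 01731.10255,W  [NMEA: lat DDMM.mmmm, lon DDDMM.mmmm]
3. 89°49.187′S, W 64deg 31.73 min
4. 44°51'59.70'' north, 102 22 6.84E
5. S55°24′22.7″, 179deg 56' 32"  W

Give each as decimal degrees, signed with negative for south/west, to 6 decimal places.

1. -7.294223, -15.907453
2. -12.801937, -17.518376
3. -89.819783, -64.528833
4. 44.866583, 102.368567
5. -55.406306, -179.942222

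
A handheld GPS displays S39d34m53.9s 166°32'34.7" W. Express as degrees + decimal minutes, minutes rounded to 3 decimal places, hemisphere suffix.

39° 34.898′ S, 166° 32.578′ W

Latitude: seconds/60 = 0.89833; minutes = 34 + 0.89833 = 34.89833
Lon: 32 + 34.7/60 = 32.57833′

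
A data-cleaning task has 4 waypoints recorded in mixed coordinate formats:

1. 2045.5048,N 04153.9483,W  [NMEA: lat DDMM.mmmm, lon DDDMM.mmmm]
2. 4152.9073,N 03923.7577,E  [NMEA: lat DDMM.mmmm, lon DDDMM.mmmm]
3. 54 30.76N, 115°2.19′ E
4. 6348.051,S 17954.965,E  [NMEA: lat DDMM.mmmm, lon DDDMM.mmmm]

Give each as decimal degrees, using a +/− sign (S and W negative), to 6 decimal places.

Point 1:
  Latitude: split at 2 digits → 20° and 45.5048′; 20 + 45.5048/60 = 20.7584133
  N → positive
  Longitude: split at 3 digits → 041° and 53.9483′; 41 + 53.9483/60 = 41.8991383
  hemisphere W, so the sign is −
Point 2:
  Lat: split at 2 digits → 41° and 52.9073′; 41 + 52.9073/60 = 41.8817883
  N ⇒ keep positive
  λ: degrees = first 3 digits = 39, minutes = 23.7577; 39 + 23.7577/60 = 39.3959617
  E ⇒ keep positive
Point 3:
  Latitude: 30.76′ = 0.512667°; total 54.5126667
  N → positive
  λ: 2.19′ = 0.036500°; total 115.0365000
  E → positive
Point 4:
  Lat: degrees = first 2 digits = 63, minutes = 48.051; 63 + 48.051/60 = 63.8008500
  hemisphere S, so the sign is −
  λ: degrees = first 3 digits = 179, minutes = 54.965; 179 + 54.965/60 = 179.9160833
  E → positive

1. 20.758413, -41.899138
2. 41.881788, 39.395962
3. 54.512667, 115.036500
4. -63.800850, 179.916083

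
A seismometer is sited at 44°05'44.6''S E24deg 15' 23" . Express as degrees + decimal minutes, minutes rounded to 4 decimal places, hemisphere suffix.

44° 5.7433′ S, 24° 15.3833′ E

Latitude: 5 + 44.6/60 = 5.743333′
λ: 15 + 23/60 = 15.383333′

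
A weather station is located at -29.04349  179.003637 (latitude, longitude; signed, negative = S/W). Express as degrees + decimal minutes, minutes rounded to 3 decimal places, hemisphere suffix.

29° 2.609′ S, 179° 0.218′ E

Latitude is negative → S; |value| = 29.043490
φ: 29° + 0.043490 × 60 = 29° 2.60940′
λ: fractional part 0.003637 → 0.21822 minutes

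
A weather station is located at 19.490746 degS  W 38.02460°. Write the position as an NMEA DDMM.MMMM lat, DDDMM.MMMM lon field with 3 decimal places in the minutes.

1929.445,S / 03801.476,W

Latitude: 19° + 0.490746 × 60 = 19° 29.44476′
λ: minutes = (38.024600 − 38) × 60 = 1.47600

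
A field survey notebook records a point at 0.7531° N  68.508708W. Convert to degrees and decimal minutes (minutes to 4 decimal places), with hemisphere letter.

0° 45.1860′ N, 68° 30.5225′ W

φ: 0° + 0.753100 × 60 = 0° 45.186000′
Longitude: minutes = (68.508708 − 68) × 60 = 30.522480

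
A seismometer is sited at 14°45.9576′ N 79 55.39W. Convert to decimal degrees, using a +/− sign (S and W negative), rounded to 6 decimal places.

14.765960, -79.923167

φ: 14 + 45.9576/60 = 14.7659600
N ⇒ keep positive
λ: 55.39′ = 0.923167°; total 79.9231667
W ⇒ negate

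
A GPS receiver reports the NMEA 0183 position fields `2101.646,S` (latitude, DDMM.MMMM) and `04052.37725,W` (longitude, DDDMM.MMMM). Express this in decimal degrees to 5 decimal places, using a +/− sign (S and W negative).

-21.02743, -40.87295

Lat: split at 2 digits → 21° and 1.646′; 21 + 1.646/60 = 21.027433
hemisphere S, so the sign is −
Longitude: degrees = first 3 digits = 40, minutes = 52.37725; 40 + 52.37725/60 = 40.872954
W ⇒ negate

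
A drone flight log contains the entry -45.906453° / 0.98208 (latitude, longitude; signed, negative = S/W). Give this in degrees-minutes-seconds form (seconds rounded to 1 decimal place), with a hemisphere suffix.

Latitude is negative → S; |value| = 45.906453
Lat: whole degrees 45; 54.38718′ → 54′ and 23.231″
Longitude: whole degrees 0; 58.92480′ → 58′ and 55.488″

45°54′23.2″ S, 0°58′55.5″ E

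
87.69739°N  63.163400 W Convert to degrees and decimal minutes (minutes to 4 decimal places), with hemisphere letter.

87° 41.8434′ N, 63° 9.8040′ W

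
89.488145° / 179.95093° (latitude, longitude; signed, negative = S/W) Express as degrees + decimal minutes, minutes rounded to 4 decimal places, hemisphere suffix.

89° 29.2887′ N, 179° 57.0558′ E

φ: fractional part 0.488145 → 29.288700 minutes
Longitude: fractional part 0.950930 → 57.055800 minutes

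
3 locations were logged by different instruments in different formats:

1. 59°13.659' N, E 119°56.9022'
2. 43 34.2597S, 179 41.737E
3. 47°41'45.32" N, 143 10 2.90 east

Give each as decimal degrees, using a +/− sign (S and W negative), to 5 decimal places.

Point 1:
  φ: 13.659′ = 0.227650°; total 59.227650
  N → positive
  Longitude: 56.9022′ = 0.948370°; total 119.948370
  E ⇒ keep positive
Point 2:
  Lat: 43 + 34.2597/60 = 43.570995
  hemisphere S, so the sign is −
  λ: 179 + 41.737/60 = 179.695617
  E → positive
Point 3:
  Latitude: 47° + 41/60 + 45.32/3600 = 47 + 0.683333 + 0.012589 = 47.695922
  N → positive
  Lon: 143° + 10/60 + 2.9/3600 = 143 + 0.166667 + 0.000806 = 143.167472
  E → positive

1. 59.22765, 119.94837
2. -43.57100, 179.69562
3. 47.69592, 143.16747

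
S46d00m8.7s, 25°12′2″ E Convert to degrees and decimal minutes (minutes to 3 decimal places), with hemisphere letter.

Lat: seconds/60 = 0.14500; minutes = 0 + 0.14500 = 0.14500
Lon: seconds/60 = 0.03333; minutes = 12 + 0.03333 = 12.03333

46° 0.145′ S, 25° 12.033′ E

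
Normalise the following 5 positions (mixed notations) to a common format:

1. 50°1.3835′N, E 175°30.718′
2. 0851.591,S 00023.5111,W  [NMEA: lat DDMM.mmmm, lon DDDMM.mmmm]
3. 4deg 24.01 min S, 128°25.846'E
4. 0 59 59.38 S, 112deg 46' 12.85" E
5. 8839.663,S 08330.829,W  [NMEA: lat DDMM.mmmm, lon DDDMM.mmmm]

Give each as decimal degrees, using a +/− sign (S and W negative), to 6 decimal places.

1. 50.023058, 175.511967
2. -8.859850, -0.391852
3. -4.400167, 128.430767
4. -0.999828, 112.770236
5. -88.661050, -83.513817

Point 1:
  Lat: 1.3835′ = 0.023058°; total 50.0230583
  N → positive
  λ: 30.718′ = 0.511967°; total 175.5119667
  E → positive
Point 2:
  φ: degrees = first 2 digits = 8, minutes = 51.591; 8 + 51.591/60 = 8.8598500
  S ⇒ negate
  Longitude: split at 3 digits → 000° and 23.5111′; 0 + 23.5111/60 = 0.3918517
  hemisphere W, so the sign is −
Point 3:
  φ: 4 + 24.01/60 = 4.4001667
  hemisphere S, so the sign is −
  Lon: 128 + 25.846/60 = 128.4307667
  E ⇒ keep positive
Point 4:
  φ: 0° + 59/60 + 59.38/3600 = 0 + 0.983333 + 0.016494 = 0.9998278
  S ⇒ negate
  Longitude: 112° + 46/60 + 12.85/3600 = 112 + 0.766667 + 0.003569 = 112.7702361
  E ⇒ keep positive
Point 5:
  φ: degrees = first 2 digits = 88, minutes = 39.663; 88 + 39.663/60 = 88.6610500
  S → negative
  Lon: degrees = first 3 digits = 83, minutes = 30.829; 83 + 30.829/60 = 83.5138167
  hemisphere W, so the sign is −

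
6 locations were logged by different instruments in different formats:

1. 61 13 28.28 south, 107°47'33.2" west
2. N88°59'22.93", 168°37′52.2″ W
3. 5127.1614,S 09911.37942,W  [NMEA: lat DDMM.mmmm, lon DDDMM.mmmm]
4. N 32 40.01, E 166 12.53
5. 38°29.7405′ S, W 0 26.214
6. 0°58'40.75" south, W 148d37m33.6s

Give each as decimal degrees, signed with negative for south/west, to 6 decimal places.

Point 1:
  Lat: 61 + 13/60 + 28.28/3600 = 61.2245222
  hemisphere S, so the sign is −
  λ: 47′ + 33.2″ = 47.55333′; 107 + 47.55333/60 = 107.7925556
  hemisphere W, so the sign is −
Point 2:
  φ: 88 + 59/60 + 22.93/3600 = 88.9897028
  N ⇒ keep positive
  Longitude: 37′ + 52.2″ = 37.87000′; 168 + 37.87000/60 = 168.6311667
  W → negative
Point 3:
  φ: degrees = first 2 digits = 51, minutes = 27.1614; 51 + 27.1614/60 = 51.4526900
  hemisphere S, so the sign is −
  λ: degrees = first 3 digits = 99, minutes = 11.37942; 99 + 11.37942/60 = 99.1896570
  W ⇒ negate
Point 4:
  φ: 32 + 40.01/60 = 32.6668333
  N ⇒ keep positive
  λ: 12.53′ = 0.208833°; total 166.2088333
  E → positive
Point 5:
  Latitude: 38 + 29.7405/60 = 38.4956750
  hemisphere S, so the sign is −
  Lon: 26.214′ = 0.436900°; total 0.4369000
  hemisphere W, so the sign is −
Point 6:
  Latitude: 0° + 58/60 + 40.75/3600 = 0 + 0.966667 + 0.011319 = 0.9779861
  hemisphere S, so the sign is −
  Lon: 37′ + 33.6″ = 37.56000′; 148 + 37.56000/60 = 148.6260000
  W → negative

1. -61.224522, -107.792556
2. 88.989703, -168.631167
3. -51.452690, -99.189657
4. 32.666833, 166.208833
5. -38.495675, -0.436900
6. -0.977986, -148.626000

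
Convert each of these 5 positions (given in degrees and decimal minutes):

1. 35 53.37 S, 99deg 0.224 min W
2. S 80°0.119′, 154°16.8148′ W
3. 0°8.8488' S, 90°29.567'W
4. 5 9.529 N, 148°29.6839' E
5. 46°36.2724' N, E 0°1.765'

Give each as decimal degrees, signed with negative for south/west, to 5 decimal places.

1. -35.88950, -99.00373
2. -80.00198, -154.28025
3. -0.14748, -90.49278
4. 5.15882, 148.49473
5. 46.60454, 0.02942

Point 1:
  Latitude: 53.37′ = 0.889500°; total 35.889500
  hemisphere S, so the sign is −
  Lon: 0.224′ = 0.003733°; total 99.003733
  W ⇒ negate
Point 2:
  Lat: 80 + 0.119/60 = 80.001983
  S → negative
  λ: 16.8148′ = 0.280247°; total 154.280247
  hemisphere W, so the sign is −
Point 3:
  Lat: 8.8488′ = 0.147480°; total 0.147480
  S ⇒ negate
  Lon: 90 + 29.567/60 = 90.492783
  W ⇒ negate
Point 4:
  φ: 5 + 9.529/60 = 5.158817
  N → positive
  Lon: 29.6839′ = 0.494732°; total 148.494732
  E ⇒ keep positive
Point 5:
  Latitude: 36.2724′ = 0.604540°; total 46.604540
  N ⇒ keep positive
  λ: 0 + 1.765/60 = 0.029417
  E → positive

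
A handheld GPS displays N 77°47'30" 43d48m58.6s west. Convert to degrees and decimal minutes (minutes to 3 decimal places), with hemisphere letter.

77° 47.500′ N, 43° 48.977′ W

φ: 47 + 30/60 = 47.50000′
λ: seconds/60 = 0.97667; minutes = 48 + 0.97667 = 48.97667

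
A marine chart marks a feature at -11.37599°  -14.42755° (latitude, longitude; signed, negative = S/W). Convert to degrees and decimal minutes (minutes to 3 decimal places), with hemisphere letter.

11° 22.559′ S, 14° 25.653′ W

Latitude is negative → S; |value| = 11.375990
φ: minutes = (11.375990 − 11) × 60 = 22.55940
Longitude is negative → W; |value| = 14.427550
Lon: fractional part 0.427550 → 25.65300 minutes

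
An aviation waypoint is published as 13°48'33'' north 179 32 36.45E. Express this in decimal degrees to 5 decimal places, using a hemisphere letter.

Lat: 48′ + 33″ = 48.55000′; 13 + 48.55000/60 = 13.809167
Lon: 179 + 32/60 + 36.45/3600 = 179.543458

13.80917° N, 179.54346° E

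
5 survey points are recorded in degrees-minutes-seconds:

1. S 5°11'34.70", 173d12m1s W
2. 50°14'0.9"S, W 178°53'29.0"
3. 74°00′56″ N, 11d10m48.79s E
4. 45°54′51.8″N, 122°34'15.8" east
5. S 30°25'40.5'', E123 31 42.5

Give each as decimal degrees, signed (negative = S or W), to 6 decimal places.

1. -5.192972, -173.200278
2. -50.233583, -178.891389
3. 74.015556, 11.180219
4. 45.914389, 122.571056
5. -30.427917, 123.528472

Point 1:
  φ: 5° + 11/60 + 34.7/3600 = 5 + 0.183333 + 0.009639 = 5.1929722
  S → negative
  λ: 173° + 12/60 + 1/3600 = 173 + 0.200000 + 0.000278 = 173.2002778
  W ⇒ negate
Point 2:
  Latitude: 50° + 14/60 + 0.9/3600 = 50 + 0.233333 + 0.000250 = 50.2335833
  S ⇒ negate
  Longitude: 178 + 53/60 + 29/3600 = 178.8913889
  hemisphere W, so the sign is −
Point 3:
  Lat: 74° + 0/60 + 56/3600 = 74 + 0.000000 + 0.015556 = 74.0155556
  N ⇒ keep positive
  λ: 10′ + 48.79″ = 10.81317′; 11 + 10.81317/60 = 11.1802194
  E ⇒ keep positive
Point 4:
  Lat: 45 + 54/60 + 51.8/3600 = 45.9143889
  N → positive
  Lon: 122° + 34/60 + 15.8/3600 = 122 + 0.566667 + 0.004389 = 122.5710556
  E → positive
Point 5:
  Lat: 25′ + 40.5″ = 25.67500′; 30 + 25.67500/60 = 30.4279167
  S → negative
  Lon: 31′ + 42.5″ = 31.70833′; 123 + 31.70833/60 = 123.5284722
  E ⇒ keep positive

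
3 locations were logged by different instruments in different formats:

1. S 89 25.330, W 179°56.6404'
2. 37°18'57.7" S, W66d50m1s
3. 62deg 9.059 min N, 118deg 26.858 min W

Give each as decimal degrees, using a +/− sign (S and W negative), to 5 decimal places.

1. -89.42217, -179.94401
2. -37.31603, -66.83361
3. 62.15098, -118.44763

Point 1:
  Latitude: 89 + 25.33/60 = 89.422167
  S → negative
  Lon: 179 + 56.6404/60 = 179.944007
  W ⇒ negate
Point 2:
  φ: 18′ + 57.7″ = 18.96167′; 37 + 18.96167/60 = 37.316028
  S → negative
  Lon: 50′ + 1″ = 50.01667′; 66 + 50.01667/60 = 66.833611
  hemisphere W, so the sign is −
Point 3:
  φ: 9.059′ = 0.150983°; total 62.150983
  N → positive
  λ: 118 + 26.858/60 = 118.447633
  W → negative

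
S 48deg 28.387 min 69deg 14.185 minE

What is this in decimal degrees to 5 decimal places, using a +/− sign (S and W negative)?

-48.47312, 69.23642

Latitude: 28.387′ = 0.473117°; total 48.473117
hemisphere S, so the sign is −
Lon: 14.185′ = 0.236417°; total 69.236417
E ⇒ keep positive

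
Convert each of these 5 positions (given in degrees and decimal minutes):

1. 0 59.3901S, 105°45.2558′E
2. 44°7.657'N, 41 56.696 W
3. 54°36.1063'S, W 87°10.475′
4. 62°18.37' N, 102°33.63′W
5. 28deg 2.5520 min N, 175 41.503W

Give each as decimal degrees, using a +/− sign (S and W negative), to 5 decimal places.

1. -0.98984, 105.75426
2. 44.12762, -41.94493
3. -54.60177, -87.17458
4. 62.30617, -102.56050
5. 28.04253, -175.69172

Point 1:
  Latitude: 59.3901′ = 0.989835°; total 0.989835
  hemisphere S, so the sign is −
  Longitude: 105 + 45.2558/60 = 105.754263
  E → positive
Point 2:
  Latitude: 7.657′ = 0.127617°; total 44.127617
  N ⇒ keep positive
  λ: 41 + 56.696/60 = 41.944933
  hemisphere W, so the sign is −
Point 3:
  Latitude: 54 + 36.1063/60 = 54.601772
  S → negative
  Longitude: 87 + 10.475/60 = 87.174583
  W ⇒ negate
Point 4:
  Latitude: 62 + 18.37/60 = 62.306167
  N → positive
  Lon: 33.63′ = 0.560500°; total 102.560500
  W ⇒ negate
Point 5:
  Lat: 28 + 2.552/60 = 28.042533
  N ⇒ keep positive
  Longitude: 41.503′ = 0.691717°; total 175.691717
  hemisphere W, so the sign is −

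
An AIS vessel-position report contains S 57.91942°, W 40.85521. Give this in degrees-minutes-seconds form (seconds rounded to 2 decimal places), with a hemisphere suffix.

φ: 0.919420° → 55.16520′; 0.16520 × 60 = 9.9120″
Lon: 0.855210° → 51.31260′; 0.31260 × 60 = 18.7560″

57°55′9.91″ S, 40°51′18.76″ W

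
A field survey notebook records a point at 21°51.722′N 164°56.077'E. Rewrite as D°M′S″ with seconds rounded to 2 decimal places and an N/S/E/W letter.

Latitude: 51.72200′ → 51′ and 0.72200 × 60 = 43.3200″
Longitude: fractional minutes 0.07700 × 60 = 4.6200″

21°51′43.32″ N, 164°56′4.62″ E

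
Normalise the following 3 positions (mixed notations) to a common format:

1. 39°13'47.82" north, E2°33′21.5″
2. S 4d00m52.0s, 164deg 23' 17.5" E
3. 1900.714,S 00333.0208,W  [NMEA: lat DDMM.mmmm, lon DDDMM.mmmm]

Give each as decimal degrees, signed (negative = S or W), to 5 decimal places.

1. 39.22995, 2.55597
2. -4.01444, 164.38819
3. -19.01190, -3.55035

Point 1:
  Lat: 13′ + 47.82″ = 13.79700′; 39 + 13.79700/60 = 39.229950
  N ⇒ keep positive
  Lon: 2 + 33/60 + 21.5/3600 = 2.555972
  E ⇒ keep positive
Point 2:
  Latitude: 0′ + 52″ = 0.86667′; 4 + 0.86667/60 = 4.014444
  S ⇒ negate
  λ: 164° + 23/60 + 17.5/3600 = 164 + 0.383333 + 0.004861 = 164.388194
  E → positive
Point 3:
  Latitude: degrees = first 2 digits = 19, minutes = 0.714; 19 + 0.714/60 = 19.011900
  S → negative
  λ: split at 3 digits → 003° and 33.0208′; 3 + 33.0208/60 = 3.550347
  W ⇒ negate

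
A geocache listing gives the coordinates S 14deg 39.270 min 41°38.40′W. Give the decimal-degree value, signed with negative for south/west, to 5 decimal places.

φ: 39.27′ = 0.654500°; total 14.654500
hemisphere S, so the sign is −
Longitude: 38.4′ = 0.640000°; total 41.640000
hemisphere W, so the sign is −

-14.65450, -41.64000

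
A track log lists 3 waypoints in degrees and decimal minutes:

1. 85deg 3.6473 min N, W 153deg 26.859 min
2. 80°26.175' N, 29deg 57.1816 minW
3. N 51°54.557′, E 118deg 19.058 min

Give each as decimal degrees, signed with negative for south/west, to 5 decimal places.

1. 85.06079, -153.44765
2. 80.43625, -29.95303
3. 51.90928, 118.31763

Point 1:
  Lat: 85 + 3.6473/60 = 85.060788
  N ⇒ keep positive
  Longitude: 26.859′ = 0.447650°; total 153.447650
  hemisphere W, so the sign is −
Point 2:
  Lat: 26.175′ = 0.436250°; total 80.436250
  N → positive
  Longitude: 57.1816′ = 0.953027°; total 29.953027
  W → negative
Point 3:
  Lat: 54.557′ = 0.909283°; total 51.909283
  N → positive
  Lon: 118 + 19.058/60 = 118.317633
  E ⇒ keep positive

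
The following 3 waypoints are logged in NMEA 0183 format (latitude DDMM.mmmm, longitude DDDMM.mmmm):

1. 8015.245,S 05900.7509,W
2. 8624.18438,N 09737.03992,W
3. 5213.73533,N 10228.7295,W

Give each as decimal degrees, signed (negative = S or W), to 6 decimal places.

1. -80.254083, -59.012515
2. 86.403073, -97.617332
3. 52.228922, -102.478825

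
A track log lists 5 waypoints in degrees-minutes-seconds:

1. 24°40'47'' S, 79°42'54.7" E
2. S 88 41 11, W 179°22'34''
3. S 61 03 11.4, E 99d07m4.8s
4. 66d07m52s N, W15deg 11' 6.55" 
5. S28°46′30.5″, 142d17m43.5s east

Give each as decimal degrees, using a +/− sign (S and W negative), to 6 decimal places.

1. -24.679722, 79.715194
2. -88.686389, -179.376111
3. -61.053167, 99.118000
4. 66.131111, -15.185153
5. -28.775139, 142.295417

Point 1:
  φ: 24° + 40/60 + 47/3600 = 24 + 0.666667 + 0.013056 = 24.6797222
  S ⇒ negate
  Lon: 42′ + 54.7″ = 42.91167′; 79 + 42.91167/60 = 79.7151944
  E ⇒ keep positive
Point 2:
  Lat: 88° + 41/60 + 11/3600 = 88 + 0.683333 + 0.003056 = 88.6863889
  S → negative
  Lon: 179 + 22/60 + 34/3600 = 179.3761111
  hemisphere W, so the sign is −
Point 3:
  Lat: 3′ + 11.4″ = 3.19000′; 61 + 3.19000/60 = 61.0531667
  S → negative
  Longitude: 99° + 7/60 + 4.8/3600 = 99 + 0.116667 + 0.001333 = 99.1180000
  E ⇒ keep positive
Point 4:
  φ: 66° + 7/60 + 52/3600 = 66 + 0.116667 + 0.014444 = 66.1311111
  N ⇒ keep positive
  Longitude: 11′ + 6.55″ = 11.10917′; 15 + 11.10917/60 = 15.1851528
  W → negative
Point 5:
  Lat: 28° + 46/60 + 30.5/3600 = 28 + 0.766667 + 0.008472 = 28.7751389
  S ⇒ negate
  λ: 142 + 17/60 + 43.5/3600 = 142.2954167
  E → positive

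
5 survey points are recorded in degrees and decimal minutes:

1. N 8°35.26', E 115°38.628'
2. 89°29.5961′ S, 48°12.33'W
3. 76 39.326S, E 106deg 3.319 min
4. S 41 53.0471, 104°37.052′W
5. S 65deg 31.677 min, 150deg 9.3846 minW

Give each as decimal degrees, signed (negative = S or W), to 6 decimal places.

1. 8.587667, 115.643800
2. -89.493268, -48.205500
3. -76.655433, 106.055317
4. -41.884118, -104.617533
5. -65.527950, -150.156410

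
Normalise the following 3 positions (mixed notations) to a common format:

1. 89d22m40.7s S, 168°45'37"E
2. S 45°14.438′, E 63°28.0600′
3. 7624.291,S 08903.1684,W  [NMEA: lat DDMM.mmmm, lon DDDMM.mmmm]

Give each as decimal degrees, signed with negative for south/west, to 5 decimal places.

1. -89.37797, 168.76028
2. -45.24063, 63.46767
3. -76.40485, -89.05281

Point 1:
  Latitude: 22′ + 40.7″ = 22.67833′; 89 + 22.67833/60 = 89.377972
  S → negative
  λ: 168 + 45/60 + 37/3600 = 168.760278
  E → positive
Point 2:
  Lat: 45 + 14.438/60 = 45.240633
  hemisphere S, so the sign is −
  Lon: 63 + 28.06/60 = 63.467667
  E → positive
Point 3:
  Latitude: degrees = first 2 digits = 76, minutes = 24.291; 76 + 24.291/60 = 76.404850
  S → negative
  Lon: split at 3 digits → 089° and 3.1684′; 89 + 3.1684/60 = 89.052807
  hemisphere W, so the sign is −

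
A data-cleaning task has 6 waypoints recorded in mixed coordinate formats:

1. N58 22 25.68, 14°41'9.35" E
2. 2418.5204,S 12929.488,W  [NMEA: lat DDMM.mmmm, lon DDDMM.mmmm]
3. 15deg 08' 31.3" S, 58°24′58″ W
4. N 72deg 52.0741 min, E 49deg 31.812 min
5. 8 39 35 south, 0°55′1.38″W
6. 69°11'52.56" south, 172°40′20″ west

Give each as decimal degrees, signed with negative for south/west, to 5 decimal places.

Point 1:
  φ: 58 + 22/60 + 25.68/3600 = 58.373800
  N ⇒ keep positive
  λ: 14 + 41/60 + 9.35/3600 = 14.685931
  E → positive
Point 2:
  Latitude: degrees = first 2 digits = 24, minutes = 18.5204; 24 + 18.5204/60 = 24.308673
  S ⇒ negate
  Lon: split at 3 digits → 129° and 29.488′; 129 + 29.488/60 = 129.491467
  W ⇒ negate
Point 3:
  Latitude: 8′ + 31.3″ = 8.52167′; 15 + 8.52167/60 = 15.142028
  S ⇒ negate
  Longitude: 58 + 24/60 + 58/3600 = 58.416111
  W ⇒ negate
Point 4:
  φ: 52.0741′ = 0.867902°; total 72.867902
  N → positive
  Lon: 49 + 31.812/60 = 49.530200
  E ⇒ keep positive
Point 5:
  Latitude: 8 + 39/60 + 35/3600 = 8.659722
  hemisphere S, so the sign is −
  λ: 0 + 55/60 + 1.38/3600 = 0.917050
  hemisphere W, so the sign is −
Point 6:
  φ: 69° + 11/60 + 52.56/3600 = 69 + 0.183333 + 0.014600 = 69.197933
  hemisphere S, so the sign is −
  Longitude: 40′ + 20″ = 40.33333′; 172 + 40.33333/60 = 172.672222
  W ⇒ negate

1. 58.37380, 14.68593
2. -24.30867, -129.49147
3. -15.14203, -58.41611
4. 72.86790, 49.53020
5. -8.65972, -0.91705
6. -69.19793, -172.67222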